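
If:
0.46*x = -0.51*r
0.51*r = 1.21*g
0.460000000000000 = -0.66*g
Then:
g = -0.70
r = -1.65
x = 1.83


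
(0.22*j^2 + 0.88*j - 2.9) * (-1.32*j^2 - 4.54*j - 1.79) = -0.2904*j^4 - 2.1604*j^3 - 0.561*j^2 + 11.5908*j + 5.191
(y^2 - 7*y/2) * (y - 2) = y^3 - 11*y^2/2 + 7*y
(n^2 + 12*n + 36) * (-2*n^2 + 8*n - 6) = -2*n^4 - 16*n^3 + 18*n^2 + 216*n - 216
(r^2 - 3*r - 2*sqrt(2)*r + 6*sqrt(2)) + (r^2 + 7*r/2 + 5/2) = 2*r^2 - 2*sqrt(2)*r + r/2 + 5/2 + 6*sqrt(2)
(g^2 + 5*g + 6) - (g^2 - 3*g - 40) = 8*g + 46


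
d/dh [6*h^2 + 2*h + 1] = 12*h + 2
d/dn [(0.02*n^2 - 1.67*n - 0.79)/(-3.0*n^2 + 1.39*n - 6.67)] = (-4.9822*n^2 - 5.0068*n + 12.237)/(9.0*n^4 - 8.34*n^3 + 41.9521*n^2 - 18.5426*n + 44.4889)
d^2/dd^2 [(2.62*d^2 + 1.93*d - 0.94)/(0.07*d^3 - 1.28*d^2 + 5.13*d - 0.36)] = (0.025676*d^6 + 0.056741999999999*d^5 - 6.73789199999999*d^4 + 41.617954*d^3 - 17.926044*d^2 + 31.556304*d - 40.801716)/(0.000343*d^9 - 0.018816*d^8 + 0.419475*d^7 - 4.860332*d^6 + 30.935061*d^5 - 103.602024*d^4 + 149.216337*d^3 - 28.919916*d^2 + 1.994544*d - 0.046656)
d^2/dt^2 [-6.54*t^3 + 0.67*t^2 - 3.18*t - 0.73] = 1.34 - 39.24*t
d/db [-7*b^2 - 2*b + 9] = -14*b - 2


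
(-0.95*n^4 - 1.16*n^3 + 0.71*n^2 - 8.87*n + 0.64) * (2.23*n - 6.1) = -2.1185*n^5 + 3.2082*n^4 + 8.6593*n^3 - 24.1111*n^2 + 55.5342*n - 3.904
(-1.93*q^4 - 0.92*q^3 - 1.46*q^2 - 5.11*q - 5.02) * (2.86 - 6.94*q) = 13.3942*q^5 + 0.865000000000001*q^4 + 7.5012*q^3 + 31.2878*q^2 + 20.2242*q - 14.3572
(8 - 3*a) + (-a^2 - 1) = -a^2 - 3*a + 7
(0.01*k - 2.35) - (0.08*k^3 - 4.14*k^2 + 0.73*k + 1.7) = -0.08*k^3 + 4.14*k^2 - 0.72*k - 4.05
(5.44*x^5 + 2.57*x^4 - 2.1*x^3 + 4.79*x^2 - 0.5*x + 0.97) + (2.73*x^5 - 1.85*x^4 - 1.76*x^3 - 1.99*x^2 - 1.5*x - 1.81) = 8.17*x^5 + 0.72*x^4 - 3.86*x^3 + 2.8*x^2 - 2.0*x - 0.84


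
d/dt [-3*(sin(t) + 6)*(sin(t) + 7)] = -3*(2*sin(t) + 13)*cos(t)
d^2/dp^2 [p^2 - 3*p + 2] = 2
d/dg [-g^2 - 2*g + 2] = -2*g - 2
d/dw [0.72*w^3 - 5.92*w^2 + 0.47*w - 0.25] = 2.16*w^2 - 11.84*w + 0.47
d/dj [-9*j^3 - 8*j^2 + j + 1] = -27*j^2 - 16*j + 1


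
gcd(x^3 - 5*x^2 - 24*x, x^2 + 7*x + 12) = x + 3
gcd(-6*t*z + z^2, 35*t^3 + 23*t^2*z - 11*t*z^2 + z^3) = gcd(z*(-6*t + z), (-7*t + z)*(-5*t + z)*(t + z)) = 1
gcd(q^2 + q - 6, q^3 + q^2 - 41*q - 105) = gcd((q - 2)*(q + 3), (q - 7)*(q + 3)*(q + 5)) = q + 3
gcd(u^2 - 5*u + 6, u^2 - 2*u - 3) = u - 3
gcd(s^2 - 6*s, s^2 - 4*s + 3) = 1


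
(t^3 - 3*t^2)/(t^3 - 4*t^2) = (t - 3)/(t - 4)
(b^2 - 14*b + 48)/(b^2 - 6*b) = (b - 8)/b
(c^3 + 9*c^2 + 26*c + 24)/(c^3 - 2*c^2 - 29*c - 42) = (c + 4)/(c - 7)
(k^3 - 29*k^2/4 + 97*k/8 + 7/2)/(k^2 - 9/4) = (8*k^3 - 58*k^2 + 97*k + 28)/(2*(4*k^2 - 9))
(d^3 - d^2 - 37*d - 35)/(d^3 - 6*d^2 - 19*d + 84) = (d^2 + 6*d + 5)/(d^2 + d - 12)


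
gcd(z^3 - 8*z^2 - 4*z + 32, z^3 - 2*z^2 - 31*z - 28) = 1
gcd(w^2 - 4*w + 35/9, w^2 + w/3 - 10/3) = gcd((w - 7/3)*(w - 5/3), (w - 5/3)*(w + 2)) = w - 5/3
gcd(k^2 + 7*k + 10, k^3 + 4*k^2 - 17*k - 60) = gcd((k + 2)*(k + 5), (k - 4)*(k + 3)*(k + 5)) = k + 5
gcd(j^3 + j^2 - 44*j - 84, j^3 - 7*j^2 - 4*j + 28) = j^2 - 5*j - 14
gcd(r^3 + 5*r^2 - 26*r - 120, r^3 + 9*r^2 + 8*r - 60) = r + 6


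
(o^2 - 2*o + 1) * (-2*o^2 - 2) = -2*o^4 + 4*o^3 - 4*o^2 + 4*o - 2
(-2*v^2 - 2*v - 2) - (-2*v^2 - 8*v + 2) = 6*v - 4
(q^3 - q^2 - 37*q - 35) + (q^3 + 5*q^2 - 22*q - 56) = 2*q^3 + 4*q^2 - 59*q - 91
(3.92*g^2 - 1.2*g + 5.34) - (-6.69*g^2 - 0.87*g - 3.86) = 10.61*g^2 - 0.33*g + 9.2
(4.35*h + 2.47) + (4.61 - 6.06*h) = 7.08 - 1.71*h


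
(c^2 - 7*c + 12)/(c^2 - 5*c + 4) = (c - 3)/(c - 1)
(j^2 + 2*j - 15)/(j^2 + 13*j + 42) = (j^2 + 2*j - 15)/(j^2 + 13*j + 42)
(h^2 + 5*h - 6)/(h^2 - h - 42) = (h - 1)/(h - 7)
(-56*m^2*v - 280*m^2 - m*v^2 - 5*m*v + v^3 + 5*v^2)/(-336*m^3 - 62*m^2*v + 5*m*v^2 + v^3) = (v + 5)/(6*m + v)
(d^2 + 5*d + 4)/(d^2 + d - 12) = (d + 1)/(d - 3)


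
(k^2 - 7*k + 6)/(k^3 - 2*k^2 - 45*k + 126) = (k - 1)/(k^2 + 4*k - 21)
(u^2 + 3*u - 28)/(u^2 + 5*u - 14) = (u - 4)/(u - 2)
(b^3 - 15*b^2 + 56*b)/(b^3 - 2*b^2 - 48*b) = (b - 7)/(b + 6)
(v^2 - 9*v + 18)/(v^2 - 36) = (v - 3)/(v + 6)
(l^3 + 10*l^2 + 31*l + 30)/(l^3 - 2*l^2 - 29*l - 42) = (l + 5)/(l - 7)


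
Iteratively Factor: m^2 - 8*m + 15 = (m - 3)*(m - 5)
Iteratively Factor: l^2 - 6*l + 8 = (l - 4)*(l - 2)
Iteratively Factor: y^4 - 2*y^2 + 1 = (y + 1)*(y^3 - y^2 - y + 1) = (y - 1)*(y + 1)*(y^2 - 1) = (y - 1)*(y + 1)^2*(y - 1)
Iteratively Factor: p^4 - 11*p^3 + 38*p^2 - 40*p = (p)*(p^3 - 11*p^2 + 38*p - 40) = p*(p - 5)*(p^2 - 6*p + 8) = p*(p - 5)*(p - 4)*(p - 2)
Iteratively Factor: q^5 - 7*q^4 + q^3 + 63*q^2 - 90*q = (q - 2)*(q^4 - 5*q^3 - 9*q^2 + 45*q) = (q - 3)*(q - 2)*(q^3 - 2*q^2 - 15*q) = (q - 5)*(q - 3)*(q - 2)*(q^2 + 3*q) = (q - 5)*(q - 3)*(q - 2)*(q + 3)*(q)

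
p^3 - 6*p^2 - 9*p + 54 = (p - 6)*(p - 3)*(p + 3)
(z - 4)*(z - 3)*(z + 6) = z^3 - z^2 - 30*z + 72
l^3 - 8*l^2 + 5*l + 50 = (l - 5)^2*(l + 2)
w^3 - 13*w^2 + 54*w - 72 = (w - 6)*(w - 4)*(w - 3)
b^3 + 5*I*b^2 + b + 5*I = (b - I)*(b + I)*(b + 5*I)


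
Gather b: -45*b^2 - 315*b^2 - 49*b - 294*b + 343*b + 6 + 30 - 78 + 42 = -360*b^2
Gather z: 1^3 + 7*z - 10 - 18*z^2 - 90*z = -18*z^2 - 83*z - 9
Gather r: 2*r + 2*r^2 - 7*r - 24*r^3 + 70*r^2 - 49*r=-24*r^3 + 72*r^2 - 54*r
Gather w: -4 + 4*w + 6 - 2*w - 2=2*w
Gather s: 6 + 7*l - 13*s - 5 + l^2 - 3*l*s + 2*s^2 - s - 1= l^2 + 7*l + 2*s^2 + s*(-3*l - 14)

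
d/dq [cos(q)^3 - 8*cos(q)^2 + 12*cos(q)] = (-3*cos(q)^2 + 16*cos(q) - 12)*sin(q)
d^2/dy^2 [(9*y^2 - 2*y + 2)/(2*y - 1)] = 26/(8*y^3 - 12*y^2 + 6*y - 1)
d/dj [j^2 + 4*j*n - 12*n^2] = 2*j + 4*n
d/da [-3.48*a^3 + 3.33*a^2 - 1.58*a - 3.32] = -10.44*a^2 + 6.66*a - 1.58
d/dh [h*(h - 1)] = 2*h - 1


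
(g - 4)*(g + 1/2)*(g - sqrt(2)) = g^3 - 7*g^2/2 - sqrt(2)*g^2 - 2*g + 7*sqrt(2)*g/2 + 2*sqrt(2)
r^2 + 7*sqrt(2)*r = r*(r + 7*sqrt(2))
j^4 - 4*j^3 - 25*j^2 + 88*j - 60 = (j - 6)*(j - 2)*(j - 1)*(j + 5)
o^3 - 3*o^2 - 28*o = o*(o - 7)*(o + 4)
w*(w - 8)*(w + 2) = w^3 - 6*w^2 - 16*w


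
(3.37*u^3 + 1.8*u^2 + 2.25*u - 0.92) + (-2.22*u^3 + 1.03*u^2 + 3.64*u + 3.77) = 1.15*u^3 + 2.83*u^2 + 5.89*u + 2.85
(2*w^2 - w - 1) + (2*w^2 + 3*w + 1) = 4*w^2 + 2*w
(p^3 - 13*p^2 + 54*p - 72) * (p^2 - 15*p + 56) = p^5 - 28*p^4 + 305*p^3 - 1610*p^2 + 4104*p - 4032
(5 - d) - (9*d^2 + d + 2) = -9*d^2 - 2*d + 3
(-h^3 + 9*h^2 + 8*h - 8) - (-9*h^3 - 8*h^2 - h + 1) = 8*h^3 + 17*h^2 + 9*h - 9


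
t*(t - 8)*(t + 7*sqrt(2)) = t^3 - 8*t^2 + 7*sqrt(2)*t^2 - 56*sqrt(2)*t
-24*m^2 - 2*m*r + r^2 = (-6*m + r)*(4*m + r)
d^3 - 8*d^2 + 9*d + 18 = (d - 6)*(d - 3)*(d + 1)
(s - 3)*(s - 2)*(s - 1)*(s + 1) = s^4 - 5*s^3 + 5*s^2 + 5*s - 6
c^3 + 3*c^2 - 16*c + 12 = (c - 2)*(c - 1)*(c + 6)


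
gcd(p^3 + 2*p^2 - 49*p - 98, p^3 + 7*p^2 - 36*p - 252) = p + 7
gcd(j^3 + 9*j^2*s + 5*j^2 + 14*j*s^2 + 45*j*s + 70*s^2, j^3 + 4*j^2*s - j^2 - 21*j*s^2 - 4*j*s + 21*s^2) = j + 7*s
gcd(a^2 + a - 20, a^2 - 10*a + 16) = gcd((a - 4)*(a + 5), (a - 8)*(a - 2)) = 1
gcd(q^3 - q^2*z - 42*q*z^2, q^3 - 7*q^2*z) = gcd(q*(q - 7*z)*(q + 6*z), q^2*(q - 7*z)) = -q^2 + 7*q*z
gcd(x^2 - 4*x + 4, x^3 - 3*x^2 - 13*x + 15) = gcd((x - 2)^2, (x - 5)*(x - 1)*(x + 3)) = 1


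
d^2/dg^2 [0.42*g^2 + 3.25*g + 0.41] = 0.840000000000000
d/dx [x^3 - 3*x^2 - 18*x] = 3*x^2 - 6*x - 18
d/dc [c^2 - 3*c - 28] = 2*c - 3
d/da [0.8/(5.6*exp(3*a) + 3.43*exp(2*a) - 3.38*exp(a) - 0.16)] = (-13.44*exp(2*a) - 5.488*exp(a) + 2.704)*exp(a)/(5.6*exp(3*a) + 3.43*exp(2*a) - 3.38*exp(a) - 0.16)^2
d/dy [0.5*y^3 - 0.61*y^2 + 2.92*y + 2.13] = 1.5*y^2 - 1.22*y + 2.92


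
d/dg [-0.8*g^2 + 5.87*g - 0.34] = 5.87 - 1.6*g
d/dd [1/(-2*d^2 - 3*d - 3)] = (4*d + 3)/(2*d^2 + 3*d + 3)^2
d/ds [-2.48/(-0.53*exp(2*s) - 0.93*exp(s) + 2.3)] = (-2.6288*exp(s) - 2.3064)*exp(s)/(0.53*exp(2*s) + 0.93*exp(s) - 2.3)^2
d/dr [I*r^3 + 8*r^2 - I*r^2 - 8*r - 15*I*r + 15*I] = 3*I*r^2 + 2*r*(8 - I) - 8 - 15*I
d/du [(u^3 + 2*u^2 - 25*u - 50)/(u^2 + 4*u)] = (u^4 + 8*u^3 + 33*u^2 + 100*u + 200)/(u^2*(u^2 + 8*u + 16))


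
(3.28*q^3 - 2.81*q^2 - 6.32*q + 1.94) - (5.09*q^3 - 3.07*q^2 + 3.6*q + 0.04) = -1.81*q^3 + 0.26*q^2 - 9.92*q + 1.9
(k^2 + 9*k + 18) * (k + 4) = k^3 + 13*k^2 + 54*k + 72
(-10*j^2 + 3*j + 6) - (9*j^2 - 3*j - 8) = -19*j^2 + 6*j + 14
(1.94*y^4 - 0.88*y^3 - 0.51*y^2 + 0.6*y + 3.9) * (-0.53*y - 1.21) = -1.0282*y^5 - 1.881*y^4 + 1.3351*y^3 + 0.2991*y^2 - 2.793*y - 4.719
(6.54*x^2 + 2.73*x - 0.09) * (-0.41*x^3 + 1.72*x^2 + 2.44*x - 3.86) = -2.6814*x^5 + 10.1295*x^4 + 20.6901*x^3 - 18.738*x^2 - 10.7574*x + 0.3474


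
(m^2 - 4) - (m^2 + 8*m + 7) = -8*m - 11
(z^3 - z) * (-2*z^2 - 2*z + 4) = -2*z^5 - 2*z^4 + 6*z^3 + 2*z^2 - 4*z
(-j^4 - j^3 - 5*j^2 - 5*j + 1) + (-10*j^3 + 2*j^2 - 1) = -j^4 - 11*j^3 - 3*j^2 - 5*j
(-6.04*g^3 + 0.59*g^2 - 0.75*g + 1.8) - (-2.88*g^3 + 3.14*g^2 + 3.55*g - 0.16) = -3.16*g^3 - 2.55*g^2 - 4.3*g + 1.96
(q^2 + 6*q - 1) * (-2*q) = -2*q^3 - 12*q^2 + 2*q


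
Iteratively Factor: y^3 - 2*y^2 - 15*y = (y - 5)*(y^2 + 3*y) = y*(y - 5)*(y + 3)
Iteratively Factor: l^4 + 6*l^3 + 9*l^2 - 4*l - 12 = (l + 2)*(l^3 + 4*l^2 + l - 6) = (l + 2)*(l + 3)*(l^2 + l - 2) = (l + 2)^2*(l + 3)*(l - 1)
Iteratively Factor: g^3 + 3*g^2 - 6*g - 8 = (g + 4)*(g^2 - g - 2) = (g - 2)*(g + 4)*(g + 1)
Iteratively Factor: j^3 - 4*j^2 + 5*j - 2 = (j - 1)*(j^2 - 3*j + 2) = (j - 1)^2*(j - 2)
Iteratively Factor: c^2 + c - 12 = (c - 3)*(c + 4)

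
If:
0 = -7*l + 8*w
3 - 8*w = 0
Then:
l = 3/7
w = 3/8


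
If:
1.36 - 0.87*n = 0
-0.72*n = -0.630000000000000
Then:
No Solution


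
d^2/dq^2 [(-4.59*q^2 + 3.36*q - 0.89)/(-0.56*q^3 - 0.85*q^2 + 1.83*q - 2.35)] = (2.878848*q^6 - 6.32217600000001*q^5 + 21.97608*q^4 - 75.250286*q^3 - 3.56431199999999*q^2 + 24.93579*q + 24.202682)/(0.175616*q^9 + 0.79968*q^8 - 0.507864*q^7 - 2.401475*q^6 + 8.371227*q^5 - 0.816360000000005*q^4 - 18.783237*q^3 + 37.69212*q^2 - 30.318525*q + 12.977875)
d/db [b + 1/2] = 1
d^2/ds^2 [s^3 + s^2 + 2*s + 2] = 6*s + 2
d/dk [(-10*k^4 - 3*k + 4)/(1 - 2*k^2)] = (40*k^5 - 40*k^3 - 6*k^2 + 16*k - 3)/(4*k^4 - 4*k^2 + 1)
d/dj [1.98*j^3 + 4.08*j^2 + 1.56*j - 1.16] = 5.94*j^2 + 8.16*j + 1.56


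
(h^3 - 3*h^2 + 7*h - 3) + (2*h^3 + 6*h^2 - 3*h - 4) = 3*h^3 + 3*h^2 + 4*h - 7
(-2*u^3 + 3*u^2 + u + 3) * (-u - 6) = 2*u^4 + 9*u^3 - 19*u^2 - 9*u - 18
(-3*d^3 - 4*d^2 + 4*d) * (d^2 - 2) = -3*d^5 - 4*d^4 + 10*d^3 + 8*d^2 - 8*d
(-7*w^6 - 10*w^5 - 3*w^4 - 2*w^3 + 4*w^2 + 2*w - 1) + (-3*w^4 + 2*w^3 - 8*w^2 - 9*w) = -7*w^6 - 10*w^5 - 6*w^4 - 4*w^2 - 7*w - 1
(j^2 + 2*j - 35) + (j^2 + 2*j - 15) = 2*j^2 + 4*j - 50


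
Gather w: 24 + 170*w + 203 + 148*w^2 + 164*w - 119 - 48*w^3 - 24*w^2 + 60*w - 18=-48*w^3 + 124*w^2 + 394*w + 90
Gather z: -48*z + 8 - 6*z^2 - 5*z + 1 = -6*z^2 - 53*z + 9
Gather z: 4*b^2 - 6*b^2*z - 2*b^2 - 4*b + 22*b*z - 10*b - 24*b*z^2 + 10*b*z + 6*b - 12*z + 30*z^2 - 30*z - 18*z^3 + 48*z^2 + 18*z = 2*b^2 - 8*b - 18*z^3 + z^2*(78 - 24*b) + z*(-6*b^2 + 32*b - 24)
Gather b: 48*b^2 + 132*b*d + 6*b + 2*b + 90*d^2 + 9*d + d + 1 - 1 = 48*b^2 + b*(132*d + 8) + 90*d^2 + 10*d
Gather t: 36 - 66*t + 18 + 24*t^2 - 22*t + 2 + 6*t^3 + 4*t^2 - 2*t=6*t^3 + 28*t^2 - 90*t + 56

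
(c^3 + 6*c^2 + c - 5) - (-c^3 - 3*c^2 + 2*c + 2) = 2*c^3 + 9*c^2 - c - 7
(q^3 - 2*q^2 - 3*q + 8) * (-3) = -3*q^3 + 6*q^2 + 9*q - 24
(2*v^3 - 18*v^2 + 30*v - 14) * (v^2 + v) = 2*v^5 - 16*v^4 + 12*v^3 + 16*v^2 - 14*v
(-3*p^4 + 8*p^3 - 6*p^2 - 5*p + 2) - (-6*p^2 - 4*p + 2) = -3*p^4 + 8*p^3 - p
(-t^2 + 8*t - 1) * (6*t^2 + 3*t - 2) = -6*t^4 + 45*t^3 + 20*t^2 - 19*t + 2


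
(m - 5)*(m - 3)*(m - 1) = m^3 - 9*m^2 + 23*m - 15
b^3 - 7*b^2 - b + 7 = (b - 7)*(b - 1)*(b + 1)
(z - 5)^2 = z^2 - 10*z + 25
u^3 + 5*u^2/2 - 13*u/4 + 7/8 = (u - 1/2)^2*(u + 7/2)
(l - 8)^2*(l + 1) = l^3 - 15*l^2 + 48*l + 64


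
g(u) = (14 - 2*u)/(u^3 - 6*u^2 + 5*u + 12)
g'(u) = (14 - 2*u)*(-3*u^2 + 12*u - 5)/(u^3 - 6*u^2 + 5*u + 12)^2 - 2/(u^3 - 6*u^2 + 5*u + 12) = 2*(2*u^3 - 27*u^2 + 84*u - 47)/(u^6 - 12*u^5 + 46*u^4 - 36*u^3 - 119*u^2 + 120*u + 144)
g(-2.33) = -0.42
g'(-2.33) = -0.41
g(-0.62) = 2.40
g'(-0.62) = -5.44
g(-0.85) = 5.61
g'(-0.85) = -35.47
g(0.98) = 1.00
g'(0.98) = 0.15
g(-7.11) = -0.04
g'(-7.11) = -0.01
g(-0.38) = 1.61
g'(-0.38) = -1.97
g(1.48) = 1.16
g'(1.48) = 0.55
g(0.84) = 0.98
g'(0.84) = 0.07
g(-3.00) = -0.24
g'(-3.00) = -0.17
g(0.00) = 1.17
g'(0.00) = -0.65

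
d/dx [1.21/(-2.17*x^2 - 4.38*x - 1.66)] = (5.2514*x + 5.2998)/(2.17*x^2 + 4.38*x + 1.66)^2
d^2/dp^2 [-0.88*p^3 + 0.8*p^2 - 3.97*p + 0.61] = 1.6 - 5.28*p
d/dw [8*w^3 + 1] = 24*w^2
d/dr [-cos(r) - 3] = sin(r)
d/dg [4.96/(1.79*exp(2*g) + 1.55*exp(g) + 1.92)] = (-17.7568*exp(g) - 7.688)*exp(g)/(1.79*exp(2*g) + 1.55*exp(g) + 1.92)^2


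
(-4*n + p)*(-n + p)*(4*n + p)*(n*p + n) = 16*n^4*p + 16*n^4 - 16*n^3*p^2 - 16*n^3*p - n^2*p^3 - n^2*p^2 + n*p^4 + n*p^3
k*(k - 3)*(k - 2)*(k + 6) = k^4 + k^3 - 24*k^2 + 36*k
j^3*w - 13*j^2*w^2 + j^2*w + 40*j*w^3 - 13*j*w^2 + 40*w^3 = (j - 8*w)*(j - 5*w)*(j*w + w)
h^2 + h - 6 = (h - 2)*(h + 3)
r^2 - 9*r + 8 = (r - 8)*(r - 1)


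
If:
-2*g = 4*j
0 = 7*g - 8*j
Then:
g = 0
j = 0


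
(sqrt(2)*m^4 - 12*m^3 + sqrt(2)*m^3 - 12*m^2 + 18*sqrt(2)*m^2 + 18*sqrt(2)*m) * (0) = 0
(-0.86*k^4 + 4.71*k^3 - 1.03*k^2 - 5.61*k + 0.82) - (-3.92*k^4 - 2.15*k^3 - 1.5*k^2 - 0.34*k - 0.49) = 3.06*k^4 + 6.86*k^3 + 0.47*k^2 - 5.27*k + 1.31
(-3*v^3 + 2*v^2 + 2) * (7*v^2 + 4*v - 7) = -21*v^5 + 2*v^4 + 29*v^3 + 8*v - 14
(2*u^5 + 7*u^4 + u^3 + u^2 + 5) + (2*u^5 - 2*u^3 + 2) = 4*u^5 + 7*u^4 - u^3 + u^2 + 7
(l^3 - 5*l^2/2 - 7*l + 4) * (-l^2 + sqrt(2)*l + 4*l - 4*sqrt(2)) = -l^5 + sqrt(2)*l^4 + 13*l^4/2 - 13*sqrt(2)*l^3/2 - 3*l^3 - 32*l^2 + 3*sqrt(2)*l^2 + 16*l + 32*sqrt(2)*l - 16*sqrt(2)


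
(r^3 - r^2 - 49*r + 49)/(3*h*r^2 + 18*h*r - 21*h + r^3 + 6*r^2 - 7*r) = (r - 7)/(3*h + r)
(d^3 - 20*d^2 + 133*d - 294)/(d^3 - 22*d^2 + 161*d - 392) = (d - 6)/(d - 8)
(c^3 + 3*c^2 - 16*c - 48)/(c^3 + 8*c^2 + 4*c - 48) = (c^2 - c - 12)/(c^2 + 4*c - 12)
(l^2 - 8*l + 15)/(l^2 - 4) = (l^2 - 8*l + 15)/(l^2 - 4)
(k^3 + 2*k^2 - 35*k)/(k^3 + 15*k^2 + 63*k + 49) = k*(k - 5)/(k^2 + 8*k + 7)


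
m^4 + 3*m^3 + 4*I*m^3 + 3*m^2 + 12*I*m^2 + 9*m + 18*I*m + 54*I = (m + 3)*(m - 2*I)*(m + 3*I)^2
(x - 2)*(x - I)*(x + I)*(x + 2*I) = x^4 - 2*x^3 + 2*I*x^3 + x^2 - 4*I*x^2 - 2*x + 2*I*x - 4*I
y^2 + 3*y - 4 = (y - 1)*(y + 4)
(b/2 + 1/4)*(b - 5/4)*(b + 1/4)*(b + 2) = b^4/2 + 3*b^3/4 - 29*b^2/32 - 57*b/64 - 5/32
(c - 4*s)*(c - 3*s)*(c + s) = c^3 - 6*c^2*s + 5*c*s^2 + 12*s^3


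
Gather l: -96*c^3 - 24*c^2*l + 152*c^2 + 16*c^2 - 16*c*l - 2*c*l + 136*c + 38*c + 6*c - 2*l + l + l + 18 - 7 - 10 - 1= -96*c^3 + 168*c^2 + 180*c + l*(-24*c^2 - 18*c)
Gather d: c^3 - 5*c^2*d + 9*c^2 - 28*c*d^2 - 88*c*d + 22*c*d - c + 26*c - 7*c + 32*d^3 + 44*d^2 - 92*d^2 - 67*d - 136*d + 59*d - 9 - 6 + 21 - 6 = c^3 + 9*c^2 + 18*c + 32*d^3 + d^2*(-28*c - 48) + d*(-5*c^2 - 66*c - 144)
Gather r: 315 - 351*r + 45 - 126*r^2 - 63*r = -126*r^2 - 414*r + 360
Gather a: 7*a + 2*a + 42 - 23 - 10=9*a + 9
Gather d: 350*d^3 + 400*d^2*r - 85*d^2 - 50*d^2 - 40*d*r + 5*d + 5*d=350*d^3 + d^2*(400*r - 135) + d*(10 - 40*r)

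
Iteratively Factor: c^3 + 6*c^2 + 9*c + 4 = (c + 1)*(c^2 + 5*c + 4) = (c + 1)^2*(c + 4)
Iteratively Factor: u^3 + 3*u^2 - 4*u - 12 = (u + 2)*(u^2 + u - 6) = (u - 2)*(u + 2)*(u + 3)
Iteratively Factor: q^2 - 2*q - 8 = (q + 2)*(q - 4)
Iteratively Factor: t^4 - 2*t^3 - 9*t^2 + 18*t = (t + 3)*(t^3 - 5*t^2 + 6*t) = (t - 2)*(t + 3)*(t^2 - 3*t) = (t - 3)*(t - 2)*(t + 3)*(t)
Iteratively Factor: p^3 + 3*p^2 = (p)*(p^2 + 3*p) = p*(p + 3)*(p)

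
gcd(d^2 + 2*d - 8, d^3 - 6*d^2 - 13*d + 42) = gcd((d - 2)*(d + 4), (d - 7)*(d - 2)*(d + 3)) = d - 2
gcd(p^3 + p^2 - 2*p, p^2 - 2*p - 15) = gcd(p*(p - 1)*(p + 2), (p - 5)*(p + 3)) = 1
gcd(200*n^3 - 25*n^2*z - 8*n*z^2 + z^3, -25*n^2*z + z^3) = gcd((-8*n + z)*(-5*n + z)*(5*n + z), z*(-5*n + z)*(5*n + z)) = -25*n^2 + z^2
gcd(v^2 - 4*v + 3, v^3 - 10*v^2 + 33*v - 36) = v - 3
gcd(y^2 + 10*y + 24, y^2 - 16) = y + 4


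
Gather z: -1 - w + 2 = 1 - w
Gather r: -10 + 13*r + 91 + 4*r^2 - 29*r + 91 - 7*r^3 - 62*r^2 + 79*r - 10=-7*r^3 - 58*r^2 + 63*r + 162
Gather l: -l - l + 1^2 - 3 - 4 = -2*l - 6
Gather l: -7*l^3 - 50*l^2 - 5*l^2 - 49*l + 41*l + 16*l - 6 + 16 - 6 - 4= -7*l^3 - 55*l^2 + 8*l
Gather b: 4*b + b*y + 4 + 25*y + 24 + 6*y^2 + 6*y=b*(y + 4) + 6*y^2 + 31*y + 28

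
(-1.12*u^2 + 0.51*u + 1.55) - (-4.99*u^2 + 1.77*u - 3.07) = 3.87*u^2 - 1.26*u + 4.62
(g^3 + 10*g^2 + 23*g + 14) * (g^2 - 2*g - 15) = g^5 + 8*g^4 - 12*g^3 - 182*g^2 - 373*g - 210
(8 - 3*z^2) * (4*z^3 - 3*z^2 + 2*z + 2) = -12*z^5 + 9*z^4 + 26*z^3 - 30*z^2 + 16*z + 16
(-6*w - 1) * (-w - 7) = 6*w^2 + 43*w + 7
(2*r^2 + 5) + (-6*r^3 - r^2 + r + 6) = -6*r^3 + r^2 + r + 11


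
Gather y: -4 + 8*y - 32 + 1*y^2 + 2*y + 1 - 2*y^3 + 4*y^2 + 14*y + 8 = -2*y^3 + 5*y^2 + 24*y - 27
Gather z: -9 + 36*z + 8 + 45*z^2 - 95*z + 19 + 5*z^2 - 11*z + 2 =50*z^2 - 70*z + 20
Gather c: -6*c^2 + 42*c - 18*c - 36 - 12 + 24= -6*c^2 + 24*c - 24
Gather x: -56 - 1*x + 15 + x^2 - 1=x^2 - x - 42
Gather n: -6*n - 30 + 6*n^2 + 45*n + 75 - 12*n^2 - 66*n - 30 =-6*n^2 - 27*n + 15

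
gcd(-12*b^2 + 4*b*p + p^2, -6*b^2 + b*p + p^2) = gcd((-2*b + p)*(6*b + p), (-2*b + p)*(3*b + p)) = -2*b + p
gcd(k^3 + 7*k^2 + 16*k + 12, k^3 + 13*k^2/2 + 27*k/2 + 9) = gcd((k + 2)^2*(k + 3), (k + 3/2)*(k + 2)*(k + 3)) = k^2 + 5*k + 6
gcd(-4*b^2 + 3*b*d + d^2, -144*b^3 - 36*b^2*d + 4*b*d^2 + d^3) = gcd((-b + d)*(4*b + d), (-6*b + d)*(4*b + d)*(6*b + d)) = 4*b + d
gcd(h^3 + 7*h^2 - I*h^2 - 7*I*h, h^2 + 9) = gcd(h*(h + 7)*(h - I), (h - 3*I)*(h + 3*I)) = 1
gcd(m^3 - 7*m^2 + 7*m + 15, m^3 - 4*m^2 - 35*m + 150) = m - 5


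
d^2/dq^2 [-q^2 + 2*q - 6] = -2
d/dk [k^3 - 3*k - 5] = 3*k^2 - 3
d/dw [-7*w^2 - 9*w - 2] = -14*w - 9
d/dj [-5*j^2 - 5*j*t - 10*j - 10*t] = -10*j - 5*t - 10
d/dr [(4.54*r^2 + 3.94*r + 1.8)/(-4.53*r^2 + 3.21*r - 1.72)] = (32.4216*r^2 + 0.6904*r - 12.5548)/(20.5209*r^4 - 29.0826*r^3 + 25.8873*r^2 - 11.0424*r + 2.9584)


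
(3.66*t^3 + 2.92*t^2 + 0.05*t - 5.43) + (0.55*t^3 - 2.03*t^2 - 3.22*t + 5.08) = 4.21*t^3 + 0.89*t^2 - 3.17*t - 0.35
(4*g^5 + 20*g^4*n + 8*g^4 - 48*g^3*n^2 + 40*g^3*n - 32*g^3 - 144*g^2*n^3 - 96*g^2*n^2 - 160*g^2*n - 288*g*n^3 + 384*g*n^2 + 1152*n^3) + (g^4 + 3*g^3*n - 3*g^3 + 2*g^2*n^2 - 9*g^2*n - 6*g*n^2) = 4*g^5 + 20*g^4*n + 9*g^4 - 48*g^3*n^2 + 43*g^3*n - 35*g^3 - 144*g^2*n^3 - 94*g^2*n^2 - 169*g^2*n - 288*g*n^3 + 378*g*n^2 + 1152*n^3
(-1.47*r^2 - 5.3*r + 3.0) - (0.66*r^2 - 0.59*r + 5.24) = -2.13*r^2 - 4.71*r - 2.24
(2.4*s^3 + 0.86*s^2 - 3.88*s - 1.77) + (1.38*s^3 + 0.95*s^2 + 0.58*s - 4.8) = 3.78*s^3 + 1.81*s^2 - 3.3*s - 6.57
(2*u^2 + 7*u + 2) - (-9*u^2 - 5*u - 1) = 11*u^2 + 12*u + 3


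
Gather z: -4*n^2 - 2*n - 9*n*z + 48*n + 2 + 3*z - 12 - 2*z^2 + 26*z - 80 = -4*n^2 + 46*n - 2*z^2 + z*(29 - 9*n) - 90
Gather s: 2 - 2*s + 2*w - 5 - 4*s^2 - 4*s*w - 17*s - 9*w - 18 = -4*s^2 + s*(-4*w - 19) - 7*w - 21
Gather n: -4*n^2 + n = -4*n^2 + n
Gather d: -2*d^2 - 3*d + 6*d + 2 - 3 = -2*d^2 + 3*d - 1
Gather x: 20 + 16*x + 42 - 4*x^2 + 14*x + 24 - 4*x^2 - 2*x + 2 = -8*x^2 + 28*x + 88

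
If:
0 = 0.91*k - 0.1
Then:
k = 0.11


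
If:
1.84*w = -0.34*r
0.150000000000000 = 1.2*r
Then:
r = 0.12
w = -0.02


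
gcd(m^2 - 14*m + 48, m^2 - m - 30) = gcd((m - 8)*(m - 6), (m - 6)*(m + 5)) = m - 6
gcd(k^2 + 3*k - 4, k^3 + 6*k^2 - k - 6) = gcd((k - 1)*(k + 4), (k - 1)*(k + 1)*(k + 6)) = k - 1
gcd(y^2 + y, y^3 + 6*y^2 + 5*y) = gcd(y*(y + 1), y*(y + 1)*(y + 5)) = y^2 + y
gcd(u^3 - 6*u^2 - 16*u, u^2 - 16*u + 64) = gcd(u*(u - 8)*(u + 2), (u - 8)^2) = u - 8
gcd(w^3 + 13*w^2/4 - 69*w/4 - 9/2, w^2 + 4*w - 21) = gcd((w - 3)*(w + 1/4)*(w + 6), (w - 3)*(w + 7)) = w - 3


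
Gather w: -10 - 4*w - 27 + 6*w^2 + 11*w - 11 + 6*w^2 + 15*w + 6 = 12*w^2 + 22*w - 42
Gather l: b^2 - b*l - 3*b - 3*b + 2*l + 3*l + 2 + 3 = b^2 - 6*b + l*(5 - b) + 5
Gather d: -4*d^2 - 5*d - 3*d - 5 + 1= -4*d^2 - 8*d - 4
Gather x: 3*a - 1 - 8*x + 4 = 3*a - 8*x + 3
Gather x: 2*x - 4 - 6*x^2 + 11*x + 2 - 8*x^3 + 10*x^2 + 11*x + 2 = -8*x^3 + 4*x^2 + 24*x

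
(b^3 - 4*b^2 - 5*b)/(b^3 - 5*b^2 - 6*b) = (b - 5)/(b - 6)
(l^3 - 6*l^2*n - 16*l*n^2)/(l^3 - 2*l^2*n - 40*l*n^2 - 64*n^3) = l/(l + 4*n)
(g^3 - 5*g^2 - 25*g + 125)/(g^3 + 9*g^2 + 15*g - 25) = (g^2 - 10*g + 25)/(g^2 + 4*g - 5)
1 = 1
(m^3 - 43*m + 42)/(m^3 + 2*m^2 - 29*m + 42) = (m^2 - 7*m + 6)/(m^2 - 5*m + 6)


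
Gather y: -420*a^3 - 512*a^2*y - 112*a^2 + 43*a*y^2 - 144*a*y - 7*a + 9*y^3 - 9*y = -420*a^3 - 112*a^2 + 43*a*y^2 - 7*a + 9*y^3 + y*(-512*a^2 - 144*a - 9)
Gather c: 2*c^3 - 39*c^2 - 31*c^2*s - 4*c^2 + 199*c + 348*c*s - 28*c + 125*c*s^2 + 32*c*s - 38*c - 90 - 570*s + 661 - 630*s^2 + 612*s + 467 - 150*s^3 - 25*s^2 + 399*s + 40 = 2*c^3 + c^2*(-31*s - 43) + c*(125*s^2 + 380*s + 133) - 150*s^3 - 655*s^2 + 441*s + 1078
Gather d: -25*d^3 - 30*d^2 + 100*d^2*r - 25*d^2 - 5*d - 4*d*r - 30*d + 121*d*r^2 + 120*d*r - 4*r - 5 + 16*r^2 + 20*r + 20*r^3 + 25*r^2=-25*d^3 + d^2*(100*r - 55) + d*(121*r^2 + 116*r - 35) + 20*r^3 + 41*r^2 + 16*r - 5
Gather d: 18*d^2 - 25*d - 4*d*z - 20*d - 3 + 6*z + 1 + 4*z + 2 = 18*d^2 + d*(-4*z - 45) + 10*z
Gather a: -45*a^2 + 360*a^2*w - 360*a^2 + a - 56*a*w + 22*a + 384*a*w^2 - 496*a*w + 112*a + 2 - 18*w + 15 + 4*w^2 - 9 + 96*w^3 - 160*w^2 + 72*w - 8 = a^2*(360*w - 405) + a*(384*w^2 - 552*w + 135) + 96*w^3 - 156*w^2 + 54*w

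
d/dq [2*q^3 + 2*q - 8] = 6*q^2 + 2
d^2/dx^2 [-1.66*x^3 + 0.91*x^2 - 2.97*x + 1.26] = 1.82 - 9.96*x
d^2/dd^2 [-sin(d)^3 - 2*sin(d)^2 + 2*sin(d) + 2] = 9*sin(d)^3 + 8*sin(d)^2 - 8*sin(d) - 4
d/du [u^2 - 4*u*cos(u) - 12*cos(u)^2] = 4*u*sin(u) + 2*u + 12*sin(2*u) - 4*cos(u)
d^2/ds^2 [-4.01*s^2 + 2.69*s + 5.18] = -8.02000000000000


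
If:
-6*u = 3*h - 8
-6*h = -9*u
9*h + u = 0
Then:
No Solution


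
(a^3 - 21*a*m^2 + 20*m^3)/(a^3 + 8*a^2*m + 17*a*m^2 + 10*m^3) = (a^2 - 5*a*m + 4*m^2)/(a^2 + 3*a*m + 2*m^2)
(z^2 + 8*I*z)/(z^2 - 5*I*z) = (z + 8*I)/(z - 5*I)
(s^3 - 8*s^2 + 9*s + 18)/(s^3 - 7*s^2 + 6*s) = (s^2 - 2*s - 3)/(s*(s - 1))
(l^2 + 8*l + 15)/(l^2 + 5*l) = (l + 3)/l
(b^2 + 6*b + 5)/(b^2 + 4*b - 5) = (b + 1)/(b - 1)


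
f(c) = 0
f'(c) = 0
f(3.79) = 0.00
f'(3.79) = 0.00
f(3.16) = 0.00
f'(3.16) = 0.00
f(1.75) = 0.00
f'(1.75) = 0.00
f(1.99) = 0.00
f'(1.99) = 0.00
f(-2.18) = 0.00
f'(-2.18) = 0.00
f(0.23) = 0.00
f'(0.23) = 0.00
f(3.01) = 0.00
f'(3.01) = 0.00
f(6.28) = 0.00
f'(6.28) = 0.00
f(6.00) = 0.00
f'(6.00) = 0.00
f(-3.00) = 0.00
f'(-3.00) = 0.00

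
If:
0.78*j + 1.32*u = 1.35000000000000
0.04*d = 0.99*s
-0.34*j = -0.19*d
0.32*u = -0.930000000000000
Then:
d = 11.90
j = 6.65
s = 0.48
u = -2.91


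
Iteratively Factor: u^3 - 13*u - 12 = (u + 1)*(u^2 - u - 12) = (u - 4)*(u + 1)*(u + 3)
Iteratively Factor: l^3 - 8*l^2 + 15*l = (l - 3)*(l^2 - 5*l) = l*(l - 3)*(l - 5)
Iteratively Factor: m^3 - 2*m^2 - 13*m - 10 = (m + 2)*(m^2 - 4*m - 5) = (m + 1)*(m + 2)*(m - 5)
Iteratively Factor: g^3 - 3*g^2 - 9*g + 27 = (g - 3)*(g^2 - 9) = (g - 3)^2*(g + 3)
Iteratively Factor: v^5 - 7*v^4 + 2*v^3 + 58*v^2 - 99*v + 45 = (v - 1)*(v^4 - 6*v^3 - 4*v^2 + 54*v - 45) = (v - 5)*(v - 1)*(v^3 - v^2 - 9*v + 9) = (v - 5)*(v - 1)*(v + 3)*(v^2 - 4*v + 3) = (v - 5)*(v - 1)^2*(v + 3)*(v - 3)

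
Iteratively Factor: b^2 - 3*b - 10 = (b + 2)*(b - 5)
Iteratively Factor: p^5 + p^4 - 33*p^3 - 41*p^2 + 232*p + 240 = (p + 4)*(p^4 - 3*p^3 - 21*p^2 + 43*p + 60) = (p + 1)*(p + 4)*(p^3 - 4*p^2 - 17*p + 60) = (p + 1)*(p + 4)^2*(p^2 - 8*p + 15) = (p - 5)*(p + 1)*(p + 4)^2*(p - 3)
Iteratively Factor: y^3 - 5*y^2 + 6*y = (y)*(y^2 - 5*y + 6) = y*(y - 3)*(y - 2)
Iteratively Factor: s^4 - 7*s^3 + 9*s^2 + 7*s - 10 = (s + 1)*(s^3 - 8*s^2 + 17*s - 10) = (s - 2)*(s + 1)*(s^2 - 6*s + 5) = (s - 2)*(s - 1)*(s + 1)*(s - 5)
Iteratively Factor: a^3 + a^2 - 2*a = (a - 1)*(a^2 + 2*a) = (a - 1)*(a + 2)*(a)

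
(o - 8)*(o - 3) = o^2 - 11*o + 24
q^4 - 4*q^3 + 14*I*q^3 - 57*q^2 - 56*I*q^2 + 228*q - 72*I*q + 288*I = (q - 4)*(q + 3*I)^2*(q + 8*I)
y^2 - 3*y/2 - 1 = (y - 2)*(y + 1/2)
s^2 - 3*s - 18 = (s - 6)*(s + 3)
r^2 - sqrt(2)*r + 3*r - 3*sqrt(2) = (r + 3)*(r - sqrt(2))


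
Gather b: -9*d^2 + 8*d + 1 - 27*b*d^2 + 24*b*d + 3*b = b*(-27*d^2 + 24*d + 3) - 9*d^2 + 8*d + 1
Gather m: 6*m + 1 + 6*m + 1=12*m + 2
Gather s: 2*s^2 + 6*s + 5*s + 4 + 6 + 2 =2*s^2 + 11*s + 12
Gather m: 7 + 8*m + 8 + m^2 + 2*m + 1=m^2 + 10*m + 16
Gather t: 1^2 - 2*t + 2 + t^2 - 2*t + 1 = t^2 - 4*t + 4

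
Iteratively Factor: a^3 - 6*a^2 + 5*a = (a)*(a^2 - 6*a + 5) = a*(a - 1)*(a - 5)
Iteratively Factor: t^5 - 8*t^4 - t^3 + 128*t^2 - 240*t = (t - 3)*(t^4 - 5*t^3 - 16*t^2 + 80*t) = (t - 4)*(t - 3)*(t^3 - t^2 - 20*t) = t*(t - 4)*(t - 3)*(t^2 - t - 20) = t*(t - 4)*(t - 3)*(t + 4)*(t - 5)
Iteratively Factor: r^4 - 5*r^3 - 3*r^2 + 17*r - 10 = (r - 5)*(r^3 - 3*r + 2) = (r - 5)*(r + 2)*(r^2 - 2*r + 1) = (r - 5)*(r - 1)*(r + 2)*(r - 1)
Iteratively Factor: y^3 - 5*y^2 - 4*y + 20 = (y + 2)*(y^2 - 7*y + 10) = (y - 2)*(y + 2)*(y - 5)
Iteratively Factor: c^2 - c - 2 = (c - 2)*(c + 1)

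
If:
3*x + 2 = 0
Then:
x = -2/3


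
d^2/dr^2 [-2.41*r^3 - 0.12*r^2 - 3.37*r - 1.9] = -14.46*r - 0.24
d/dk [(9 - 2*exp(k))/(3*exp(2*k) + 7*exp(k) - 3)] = ((2*exp(k) - 9)*(6*exp(k) + 7) - 6*exp(2*k) - 14*exp(k) + 6)*exp(k)/(3*exp(2*k) + 7*exp(k) - 3)^2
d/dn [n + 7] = 1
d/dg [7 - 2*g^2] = -4*g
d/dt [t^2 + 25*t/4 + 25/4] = 2*t + 25/4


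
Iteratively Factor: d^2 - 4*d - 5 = (d + 1)*(d - 5)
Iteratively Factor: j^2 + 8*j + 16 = (j + 4)*(j + 4)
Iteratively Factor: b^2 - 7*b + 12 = (b - 3)*(b - 4)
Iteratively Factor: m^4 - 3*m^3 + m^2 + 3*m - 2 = (m - 1)*(m^3 - 2*m^2 - m + 2) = (m - 1)^2*(m^2 - m - 2) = (m - 2)*(m - 1)^2*(m + 1)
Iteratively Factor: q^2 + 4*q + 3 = (q + 3)*(q + 1)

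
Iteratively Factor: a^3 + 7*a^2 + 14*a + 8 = (a + 2)*(a^2 + 5*a + 4) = (a + 1)*(a + 2)*(a + 4)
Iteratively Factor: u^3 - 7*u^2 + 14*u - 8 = (u - 2)*(u^2 - 5*u + 4) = (u - 4)*(u - 2)*(u - 1)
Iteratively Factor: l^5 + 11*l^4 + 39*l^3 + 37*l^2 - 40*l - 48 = (l + 3)*(l^4 + 8*l^3 + 15*l^2 - 8*l - 16) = (l + 3)*(l + 4)*(l^3 + 4*l^2 - l - 4) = (l - 1)*(l + 3)*(l + 4)*(l^2 + 5*l + 4) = (l - 1)*(l + 1)*(l + 3)*(l + 4)*(l + 4)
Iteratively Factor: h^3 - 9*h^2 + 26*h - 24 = (h - 4)*(h^2 - 5*h + 6) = (h - 4)*(h - 2)*(h - 3)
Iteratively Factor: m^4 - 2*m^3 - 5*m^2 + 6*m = (m - 3)*(m^3 + m^2 - 2*m) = (m - 3)*(m + 2)*(m^2 - m) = (m - 3)*(m - 1)*(m + 2)*(m)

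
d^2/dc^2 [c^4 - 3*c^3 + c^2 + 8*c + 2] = 12*c^2 - 18*c + 2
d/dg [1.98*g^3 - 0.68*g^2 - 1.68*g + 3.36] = 5.94*g^2 - 1.36*g - 1.68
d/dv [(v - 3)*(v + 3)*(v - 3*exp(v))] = -3*v^2*exp(v) + 3*v^2 - 6*v*exp(v) + 27*exp(v) - 9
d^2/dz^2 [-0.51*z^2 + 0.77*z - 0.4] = -1.02000000000000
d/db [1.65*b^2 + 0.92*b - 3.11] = 3.3*b + 0.92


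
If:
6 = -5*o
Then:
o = -6/5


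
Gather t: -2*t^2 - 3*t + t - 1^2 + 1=-2*t^2 - 2*t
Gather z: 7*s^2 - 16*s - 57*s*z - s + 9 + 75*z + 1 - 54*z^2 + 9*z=7*s^2 - 17*s - 54*z^2 + z*(84 - 57*s) + 10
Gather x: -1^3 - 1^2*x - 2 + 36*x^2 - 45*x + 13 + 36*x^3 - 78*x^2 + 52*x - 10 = 36*x^3 - 42*x^2 + 6*x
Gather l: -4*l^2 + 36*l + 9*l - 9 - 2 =-4*l^2 + 45*l - 11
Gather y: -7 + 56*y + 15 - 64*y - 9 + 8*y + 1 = 0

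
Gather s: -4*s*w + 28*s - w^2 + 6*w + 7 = s*(28 - 4*w) - w^2 + 6*w + 7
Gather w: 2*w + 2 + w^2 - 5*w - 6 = w^2 - 3*w - 4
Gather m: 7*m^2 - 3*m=7*m^2 - 3*m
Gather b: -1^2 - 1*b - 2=-b - 3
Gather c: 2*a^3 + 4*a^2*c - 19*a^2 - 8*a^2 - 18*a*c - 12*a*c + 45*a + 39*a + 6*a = 2*a^3 - 27*a^2 + 90*a + c*(4*a^2 - 30*a)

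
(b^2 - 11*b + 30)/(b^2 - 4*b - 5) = (b - 6)/(b + 1)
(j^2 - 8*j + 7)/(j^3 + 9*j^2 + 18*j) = (j^2 - 8*j + 7)/(j*(j^2 + 9*j + 18))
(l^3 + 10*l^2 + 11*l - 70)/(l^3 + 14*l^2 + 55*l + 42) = (l^2 + 3*l - 10)/(l^2 + 7*l + 6)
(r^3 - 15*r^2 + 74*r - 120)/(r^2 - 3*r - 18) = (r^2 - 9*r + 20)/(r + 3)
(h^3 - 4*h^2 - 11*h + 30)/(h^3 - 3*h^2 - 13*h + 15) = (h - 2)/(h - 1)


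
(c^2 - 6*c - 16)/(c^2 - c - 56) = (c + 2)/(c + 7)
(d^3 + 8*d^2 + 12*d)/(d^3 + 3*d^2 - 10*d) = (d^2 + 8*d + 12)/(d^2 + 3*d - 10)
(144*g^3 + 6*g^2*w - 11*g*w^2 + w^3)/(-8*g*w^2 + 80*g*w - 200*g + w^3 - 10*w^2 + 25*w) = (-18*g^2 - 3*g*w + w^2)/(w^2 - 10*w + 25)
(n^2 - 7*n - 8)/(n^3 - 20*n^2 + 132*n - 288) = (n + 1)/(n^2 - 12*n + 36)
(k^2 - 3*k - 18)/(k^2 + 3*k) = (k - 6)/k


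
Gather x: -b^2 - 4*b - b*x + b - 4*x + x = -b^2 - 3*b + x*(-b - 3)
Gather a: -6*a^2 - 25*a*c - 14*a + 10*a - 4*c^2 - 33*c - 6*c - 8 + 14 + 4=-6*a^2 + a*(-25*c - 4) - 4*c^2 - 39*c + 10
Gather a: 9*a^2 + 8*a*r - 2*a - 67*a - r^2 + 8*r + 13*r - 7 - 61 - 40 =9*a^2 + a*(8*r - 69) - r^2 + 21*r - 108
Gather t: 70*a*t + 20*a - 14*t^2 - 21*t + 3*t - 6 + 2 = 20*a - 14*t^2 + t*(70*a - 18) - 4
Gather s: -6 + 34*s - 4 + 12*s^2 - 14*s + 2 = 12*s^2 + 20*s - 8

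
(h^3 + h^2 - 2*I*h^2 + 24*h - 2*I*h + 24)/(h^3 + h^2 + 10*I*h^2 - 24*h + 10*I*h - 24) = (h - 6*I)/(h + 6*I)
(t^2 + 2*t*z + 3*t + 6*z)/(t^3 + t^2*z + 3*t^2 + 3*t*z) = (t + 2*z)/(t*(t + z))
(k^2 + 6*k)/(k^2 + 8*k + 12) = k/(k + 2)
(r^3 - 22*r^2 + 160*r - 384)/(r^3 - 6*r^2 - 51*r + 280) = (r^2 - 14*r + 48)/(r^2 + 2*r - 35)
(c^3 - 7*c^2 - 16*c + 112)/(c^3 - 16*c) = (c - 7)/c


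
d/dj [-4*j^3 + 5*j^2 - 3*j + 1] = -12*j^2 + 10*j - 3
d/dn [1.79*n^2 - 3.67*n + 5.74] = 3.58*n - 3.67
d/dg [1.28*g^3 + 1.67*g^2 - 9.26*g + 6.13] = 3.84*g^2 + 3.34*g - 9.26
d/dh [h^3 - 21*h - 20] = 3*h^2 - 21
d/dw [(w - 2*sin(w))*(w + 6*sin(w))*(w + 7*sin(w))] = 11*w^2*cos(w) + 3*w^2 + 22*w*sin(w) + 16*w*sin(2*w) - 252*sin(w)^2*cos(w) + 16*sin(w)^2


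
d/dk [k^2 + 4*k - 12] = 2*k + 4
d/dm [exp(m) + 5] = exp(m)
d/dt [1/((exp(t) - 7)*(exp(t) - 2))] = (9 - 2*exp(t))*exp(t)/(exp(4*t) - 18*exp(3*t) + 109*exp(2*t) - 252*exp(t) + 196)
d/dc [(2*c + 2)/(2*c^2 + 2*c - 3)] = 2*(2*c^2 + 2*c - 2*(c + 1)*(2*c + 1) - 3)/(2*c^2 + 2*c - 3)^2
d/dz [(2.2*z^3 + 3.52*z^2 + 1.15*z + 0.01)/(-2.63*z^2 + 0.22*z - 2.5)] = (-5.786*z^4 + 0.968*z^3 - 12.7011*z^2 - 17.5474*z - 2.8772)/(6.9169*z^4 - 1.1572*z^3 + 13.1984*z^2 - 1.1*z + 6.25)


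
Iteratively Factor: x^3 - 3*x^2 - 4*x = (x)*(x^2 - 3*x - 4) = x*(x + 1)*(x - 4)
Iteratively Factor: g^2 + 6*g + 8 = (g + 4)*(g + 2)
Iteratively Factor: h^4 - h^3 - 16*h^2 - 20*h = (h)*(h^3 - h^2 - 16*h - 20) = h*(h + 2)*(h^2 - 3*h - 10) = h*(h - 5)*(h + 2)*(h + 2)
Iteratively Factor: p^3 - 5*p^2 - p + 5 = (p - 1)*(p^2 - 4*p - 5) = (p - 5)*(p - 1)*(p + 1)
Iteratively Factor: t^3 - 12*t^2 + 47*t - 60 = (t - 3)*(t^2 - 9*t + 20) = (t - 5)*(t - 3)*(t - 4)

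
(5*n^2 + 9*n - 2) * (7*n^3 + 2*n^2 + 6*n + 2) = 35*n^5 + 73*n^4 + 34*n^3 + 60*n^2 + 6*n - 4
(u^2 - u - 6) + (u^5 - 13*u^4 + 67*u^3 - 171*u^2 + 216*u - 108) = u^5 - 13*u^4 + 67*u^3 - 170*u^2 + 215*u - 114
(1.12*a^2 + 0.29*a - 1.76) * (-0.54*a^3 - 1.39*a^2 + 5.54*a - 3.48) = -0.6048*a^5 - 1.7134*a^4 + 6.7521*a^3 + 0.155399999999999*a^2 - 10.7596*a + 6.1248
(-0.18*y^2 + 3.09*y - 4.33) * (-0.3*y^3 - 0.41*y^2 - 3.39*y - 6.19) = 0.054*y^5 - 0.8532*y^4 + 0.6423*y^3 - 7.5856*y^2 - 4.4484*y + 26.8027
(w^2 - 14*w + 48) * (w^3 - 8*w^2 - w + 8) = w^5 - 22*w^4 + 159*w^3 - 362*w^2 - 160*w + 384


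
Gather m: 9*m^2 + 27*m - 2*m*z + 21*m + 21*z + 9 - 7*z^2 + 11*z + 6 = 9*m^2 + m*(48 - 2*z) - 7*z^2 + 32*z + 15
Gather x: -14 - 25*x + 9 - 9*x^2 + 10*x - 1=-9*x^2 - 15*x - 6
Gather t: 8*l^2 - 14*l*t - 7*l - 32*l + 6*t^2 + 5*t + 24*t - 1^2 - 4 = 8*l^2 - 39*l + 6*t^2 + t*(29 - 14*l) - 5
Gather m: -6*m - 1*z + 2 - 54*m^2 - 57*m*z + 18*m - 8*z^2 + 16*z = -54*m^2 + m*(12 - 57*z) - 8*z^2 + 15*z + 2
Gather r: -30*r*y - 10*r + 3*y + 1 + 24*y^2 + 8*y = r*(-30*y - 10) + 24*y^2 + 11*y + 1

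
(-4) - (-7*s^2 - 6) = 7*s^2 + 2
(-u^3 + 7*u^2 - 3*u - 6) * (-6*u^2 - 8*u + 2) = 6*u^5 - 34*u^4 - 40*u^3 + 74*u^2 + 42*u - 12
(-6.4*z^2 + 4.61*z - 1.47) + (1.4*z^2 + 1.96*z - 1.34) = -5.0*z^2 + 6.57*z - 2.81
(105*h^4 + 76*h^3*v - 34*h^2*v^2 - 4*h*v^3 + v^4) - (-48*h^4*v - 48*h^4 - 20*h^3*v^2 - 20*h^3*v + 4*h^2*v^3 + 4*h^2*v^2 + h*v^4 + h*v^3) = 48*h^4*v + 153*h^4 + 20*h^3*v^2 + 96*h^3*v - 4*h^2*v^3 - 38*h^2*v^2 - h*v^4 - 5*h*v^3 + v^4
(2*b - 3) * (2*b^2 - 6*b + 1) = 4*b^3 - 18*b^2 + 20*b - 3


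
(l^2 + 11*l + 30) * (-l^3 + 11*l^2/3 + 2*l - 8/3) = -l^5 - 22*l^4/3 + 37*l^3/3 + 388*l^2/3 + 92*l/3 - 80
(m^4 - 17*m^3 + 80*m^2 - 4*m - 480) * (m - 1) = m^5 - 18*m^4 + 97*m^3 - 84*m^2 - 476*m + 480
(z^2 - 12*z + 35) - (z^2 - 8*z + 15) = 20 - 4*z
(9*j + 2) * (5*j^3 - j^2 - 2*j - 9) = 45*j^4 + j^3 - 20*j^2 - 85*j - 18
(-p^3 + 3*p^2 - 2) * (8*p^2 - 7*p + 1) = -8*p^5 + 31*p^4 - 22*p^3 - 13*p^2 + 14*p - 2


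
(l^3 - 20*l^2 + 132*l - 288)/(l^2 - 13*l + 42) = (l^2 - 14*l + 48)/(l - 7)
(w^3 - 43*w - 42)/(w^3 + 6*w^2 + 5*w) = (w^2 - w - 42)/(w*(w + 5))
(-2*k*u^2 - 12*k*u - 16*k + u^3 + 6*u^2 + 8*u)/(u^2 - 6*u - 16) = (-2*k*u - 8*k + u^2 + 4*u)/(u - 8)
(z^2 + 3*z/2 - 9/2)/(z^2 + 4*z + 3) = (z - 3/2)/(z + 1)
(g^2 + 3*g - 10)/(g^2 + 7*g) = (g^2 + 3*g - 10)/(g*(g + 7))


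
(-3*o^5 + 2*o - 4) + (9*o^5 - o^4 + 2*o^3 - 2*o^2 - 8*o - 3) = 6*o^5 - o^4 + 2*o^3 - 2*o^2 - 6*o - 7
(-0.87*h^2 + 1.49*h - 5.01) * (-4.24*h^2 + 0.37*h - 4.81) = 3.6888*h^4 - 6.6395*h^3 + 25.9784*h^2 - 9.0206*h + 24.0981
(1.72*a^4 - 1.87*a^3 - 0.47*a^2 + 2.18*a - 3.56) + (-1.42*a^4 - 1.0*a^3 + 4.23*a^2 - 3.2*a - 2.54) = 0.3*a^4 - 2.87*a^3 + 3.76*a^2 - 1.02*a - 6.1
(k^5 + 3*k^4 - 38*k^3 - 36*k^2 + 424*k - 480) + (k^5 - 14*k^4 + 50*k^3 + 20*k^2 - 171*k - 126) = 2*k^5 - 11*k^4 + 12*k^3 - 16*k^2 + 253*k - 606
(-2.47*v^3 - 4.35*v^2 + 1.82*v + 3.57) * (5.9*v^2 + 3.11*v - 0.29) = -14.573*v^5 - 33.3467*v^4 - 2.0742*v^3 + 27.9847*v^2 + 10.5749*v - 1.0353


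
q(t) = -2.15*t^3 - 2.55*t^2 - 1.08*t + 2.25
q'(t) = -6.45*t^2 - 5.1*t - 1.08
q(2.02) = -28.06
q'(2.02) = -37.70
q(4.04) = -185.50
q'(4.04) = -126.96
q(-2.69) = 28.55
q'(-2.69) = -34.03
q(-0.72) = 2.51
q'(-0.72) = -0.75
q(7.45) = -1036.34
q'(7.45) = -397.07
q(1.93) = -24.79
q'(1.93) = -34.95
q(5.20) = -374.63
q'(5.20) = -202.01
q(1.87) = -22.75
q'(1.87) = -33.17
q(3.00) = -81.99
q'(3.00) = -74.43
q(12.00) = -4093.11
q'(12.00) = -991.08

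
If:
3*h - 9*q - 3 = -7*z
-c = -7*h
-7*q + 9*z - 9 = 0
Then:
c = 32*z/3 - 20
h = 32*z/21 - 20/7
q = 9*z/7 - 9/7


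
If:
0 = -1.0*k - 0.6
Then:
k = -0.60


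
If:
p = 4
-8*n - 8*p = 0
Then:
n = -4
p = 4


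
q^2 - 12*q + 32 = (q - 8)*(q - 4)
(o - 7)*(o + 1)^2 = o^3 - 5*o^2 - 13*o - 7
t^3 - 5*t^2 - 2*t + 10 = (t - 5)*(t - sqrt(2))*(t + sqrt(2))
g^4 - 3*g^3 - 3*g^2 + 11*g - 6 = (g - 3)*(g - 1)^2*(g + 2)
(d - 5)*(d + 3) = d^2 - 2*d - 15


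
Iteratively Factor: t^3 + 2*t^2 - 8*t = (t - 2)*(t^2 + 4*t) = (t - 2)*(t + 4)*(t)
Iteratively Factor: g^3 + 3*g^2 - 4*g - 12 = (g + 2)*(g^2 + g - 6) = (g - 2)*(g + 2)*(g + 3)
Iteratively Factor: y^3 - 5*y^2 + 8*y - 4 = (y - 2)*(y^2 - 3*y + 2) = (y - 2)^2*(y - 1)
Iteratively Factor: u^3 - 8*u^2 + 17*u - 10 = (u - 5)*(u^2 - 3*u + 2) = (u - 5)*(u - 1)*(u - 2)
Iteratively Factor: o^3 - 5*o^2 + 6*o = (o)*(o^2 - 5*o + 6) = o*(o - 2)*(o - 3)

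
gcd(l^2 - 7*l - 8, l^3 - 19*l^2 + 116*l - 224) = l - 8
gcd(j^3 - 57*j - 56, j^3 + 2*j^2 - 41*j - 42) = j^2 + 8*j + 7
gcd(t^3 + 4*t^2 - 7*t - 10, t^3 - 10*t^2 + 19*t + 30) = t + 1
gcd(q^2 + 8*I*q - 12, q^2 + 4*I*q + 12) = q + 6*I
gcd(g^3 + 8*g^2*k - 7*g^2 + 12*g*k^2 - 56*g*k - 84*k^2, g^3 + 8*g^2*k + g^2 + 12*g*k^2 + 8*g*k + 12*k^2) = g^2 + 8*g*k + 12*k^2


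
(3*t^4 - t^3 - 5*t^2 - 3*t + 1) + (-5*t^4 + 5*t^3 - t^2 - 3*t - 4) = -2*t^4 + 4*t^3 - 6*t^2 - 6*t - 3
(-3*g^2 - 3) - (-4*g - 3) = -3*g^2 + 4*g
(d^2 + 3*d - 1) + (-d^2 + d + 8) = 4*d + 7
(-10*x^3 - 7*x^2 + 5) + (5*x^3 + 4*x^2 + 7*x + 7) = -5*x^3 - 3*x^2 + 7*x + 12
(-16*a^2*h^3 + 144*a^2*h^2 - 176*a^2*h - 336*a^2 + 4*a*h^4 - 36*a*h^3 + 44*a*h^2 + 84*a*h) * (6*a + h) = -96*a^3*h^3 + 864*a^3*h^2 - 1056*a^3*h - 2016*a^3 + 8*a^2*h^4 - 72*a^2*h^3 + 88*a^2*h^2 + 168*a^2*h + 4*a*h^5 - 36*a*h^4 + 44*a*h^3 + 84*a*h^2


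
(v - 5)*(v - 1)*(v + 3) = v^3 - 3*v^2 - 13*v + 15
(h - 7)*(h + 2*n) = h^2 + 2*h*n - 7*h - 14*n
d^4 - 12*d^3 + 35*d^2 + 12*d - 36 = (d - 6)^2*(d - 1)*(d + 1)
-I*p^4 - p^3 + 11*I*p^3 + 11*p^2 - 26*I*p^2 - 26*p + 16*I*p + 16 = (p - 8)*(p - 2)*(p - I)*(-I*p + I)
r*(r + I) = r^2 + I*r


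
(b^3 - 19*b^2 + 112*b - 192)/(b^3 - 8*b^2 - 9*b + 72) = (b - 8)/(b + 3)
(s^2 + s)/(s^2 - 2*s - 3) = s/(s - 3)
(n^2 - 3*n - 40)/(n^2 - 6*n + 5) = (n^2 - 3*n - 40)/(n^2 - 6*n + 5)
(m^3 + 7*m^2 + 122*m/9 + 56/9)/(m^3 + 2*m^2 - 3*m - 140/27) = 3*(3*m^2 + 14*m + 8)/(9*m^2 - 3*m - 20)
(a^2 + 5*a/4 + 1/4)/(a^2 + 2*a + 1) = (a + 1/4)/(a + 1)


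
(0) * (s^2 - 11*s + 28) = 0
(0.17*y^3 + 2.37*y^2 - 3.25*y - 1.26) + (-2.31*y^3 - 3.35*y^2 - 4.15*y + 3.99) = -2.14*y^3 - 0.98*y^2 - 7.4*y + 2.73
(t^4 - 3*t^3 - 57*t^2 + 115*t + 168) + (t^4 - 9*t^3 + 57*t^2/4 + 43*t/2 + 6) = 2*t^4 - 12*t^3 - 171*t^2/4 + 273*t/2 + 174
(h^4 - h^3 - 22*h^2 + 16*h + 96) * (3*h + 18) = 3*h^5 + 15*h^4 - 84*h^3 - 348*h^2 + 576*h + 1728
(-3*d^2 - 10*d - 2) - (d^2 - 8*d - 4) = -4*d^2 - 2*d + 2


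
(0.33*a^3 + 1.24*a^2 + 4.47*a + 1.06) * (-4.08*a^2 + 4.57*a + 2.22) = -1.3464*a^5 - 3.5511*a^4 - 11.8382*a^3 + 18.8559*a^2 + 14.7676*a + 2.3532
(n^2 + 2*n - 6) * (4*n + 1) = 4*n^3 + 9*n^2 - 22*n - 6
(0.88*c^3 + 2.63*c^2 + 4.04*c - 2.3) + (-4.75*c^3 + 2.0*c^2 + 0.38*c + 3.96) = -3.87*c^3 + 4.63*c^2 + 4.42*c + 1.66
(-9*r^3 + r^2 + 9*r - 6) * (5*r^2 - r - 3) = -45*r^5 + 14*r^4 + 71*r^3 - 42*r^2 - 21*r + 18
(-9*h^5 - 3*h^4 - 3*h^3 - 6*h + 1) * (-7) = 63*h^5 + 21*h^4 + 21*h^3 + 42*h - 7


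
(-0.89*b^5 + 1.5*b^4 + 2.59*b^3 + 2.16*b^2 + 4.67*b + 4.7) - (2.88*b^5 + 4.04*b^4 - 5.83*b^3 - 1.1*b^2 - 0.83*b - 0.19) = -3.77*b^5 - 2.54*b^4 + 8.42*b^3 + 3.26*b^2 + 5.5*b + 4.89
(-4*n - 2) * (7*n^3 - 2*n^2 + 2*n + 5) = -28*n^4 - 6*n^3 - 4*n^2 - 24*n - 10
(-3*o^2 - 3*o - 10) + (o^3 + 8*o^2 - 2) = o^3 + 5*o^2 - 3*o - 12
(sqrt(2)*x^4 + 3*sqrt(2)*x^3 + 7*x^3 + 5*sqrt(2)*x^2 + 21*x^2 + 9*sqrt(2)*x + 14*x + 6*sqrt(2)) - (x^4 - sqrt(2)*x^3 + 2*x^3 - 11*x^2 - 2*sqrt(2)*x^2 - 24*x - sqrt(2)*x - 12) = -x^4 + sqrt(2)*x^4 + 5*x^3 + 4*sqrt(2)*x^3 + 7*sqrt(2)*x^2 + 32*x^2 + 10*sqrt(2)*x + 38*x + 6*sqrt(2) + 12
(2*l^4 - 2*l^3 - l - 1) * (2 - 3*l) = -6*l^5 + 10*l^4 - 4*l^3 + 3*l^2 + l - 2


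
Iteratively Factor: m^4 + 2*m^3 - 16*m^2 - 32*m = (m + 4)*(m^3 - 2*m^2 - 8*m) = m*(m + 4)*(m^2 - 2*m - 8) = m*(m + 2)*(m + 4)*(m - 4)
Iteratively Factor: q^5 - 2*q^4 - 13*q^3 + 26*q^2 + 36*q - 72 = (q - 3)*(q^4 + q^3 - 10*q^2 - 4*q + 24) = (q - 3)*(q - 2)*(q^3 + 3*q^2 - 4*q - 12) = (q - 3)*(q - 2)*(q + 2)*(q^2 + q - 6) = (q - 3)*(q - 2)^2*(q + 2)*(q + 3)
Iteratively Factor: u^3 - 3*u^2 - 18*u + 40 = (u - 2)*(u^2 - u - 20) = (u - 5)*(u - 2)*(u + 4)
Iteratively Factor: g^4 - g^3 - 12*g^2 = (g + 3)*(g^3 - 4*g^2) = g*(g + 3)*(g^2 - 4*g) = g*(g - 4)*(g + 3)*(g)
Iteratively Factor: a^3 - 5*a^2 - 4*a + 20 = (a + 2)*(a^2 - 7*a + 10) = (a - 2)*(a + 2)*(a - 5)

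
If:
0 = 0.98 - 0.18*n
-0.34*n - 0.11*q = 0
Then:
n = 5.44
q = -16.83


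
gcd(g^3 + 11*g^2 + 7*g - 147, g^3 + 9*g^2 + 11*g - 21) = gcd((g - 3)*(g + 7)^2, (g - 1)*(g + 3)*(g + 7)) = g + 7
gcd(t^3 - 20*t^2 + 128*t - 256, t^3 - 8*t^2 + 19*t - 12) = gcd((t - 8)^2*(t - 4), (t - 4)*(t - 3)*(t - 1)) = t - 4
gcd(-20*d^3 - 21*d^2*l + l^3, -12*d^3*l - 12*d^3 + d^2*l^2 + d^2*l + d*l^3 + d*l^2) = 4*d + l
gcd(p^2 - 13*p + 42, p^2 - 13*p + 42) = p^2 - 13*p + 42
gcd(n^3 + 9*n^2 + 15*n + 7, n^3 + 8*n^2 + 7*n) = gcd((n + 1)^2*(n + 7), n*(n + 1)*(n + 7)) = n^2 + 8*n + 7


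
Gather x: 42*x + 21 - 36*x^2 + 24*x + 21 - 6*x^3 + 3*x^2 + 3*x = -6*x^3 - 33*x^2 + 69*x + 42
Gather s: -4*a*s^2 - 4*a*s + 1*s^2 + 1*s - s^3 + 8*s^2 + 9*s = -s^3 + s^2*(9 - 4*a) + s*(10 - 4*a)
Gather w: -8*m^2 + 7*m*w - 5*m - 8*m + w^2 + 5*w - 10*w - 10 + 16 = -8*m^2 - 13*m + w^2 + w*(7*m - 5) + 6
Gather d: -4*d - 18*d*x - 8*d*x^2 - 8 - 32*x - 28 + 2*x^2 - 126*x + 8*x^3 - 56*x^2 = d*(-8*x^2 - 18*x - 4) + 8*x^3 - 54*x^2 - 158*x - 36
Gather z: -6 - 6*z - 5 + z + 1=-5*z - 10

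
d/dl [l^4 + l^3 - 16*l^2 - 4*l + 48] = 4*l^3 + 3*l^2 - 32*l - 4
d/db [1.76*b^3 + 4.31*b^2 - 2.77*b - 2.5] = 5.28*b^2 + 8.62*b - 2.77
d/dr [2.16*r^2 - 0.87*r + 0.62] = 4.32*r - 0.87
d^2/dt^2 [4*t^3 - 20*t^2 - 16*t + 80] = 24*t - 40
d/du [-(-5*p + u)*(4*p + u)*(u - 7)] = 20*p^2 + 2*p*u - 7*p - 3*u^2 + 14*u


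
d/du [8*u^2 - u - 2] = 16*u - 1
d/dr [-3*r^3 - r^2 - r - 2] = -9*r^2 - 2*r - 1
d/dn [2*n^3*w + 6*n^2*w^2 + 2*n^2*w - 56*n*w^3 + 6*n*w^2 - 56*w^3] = 2*w*(3*n^2 + 6*n*w + 2*n - 28*w^2 + 3*w)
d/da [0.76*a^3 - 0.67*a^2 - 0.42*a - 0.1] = 2.28*a^2 - 1.34*a - 0.42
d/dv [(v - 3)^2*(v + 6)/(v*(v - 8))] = (v^4 - 16*v^3 + 27*v^2 - 108*v + 432)/(v^2*(v^2 - 16*v + 64))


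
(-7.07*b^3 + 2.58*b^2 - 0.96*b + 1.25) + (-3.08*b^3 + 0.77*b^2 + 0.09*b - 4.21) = -10.15*b^3 + 3.35*b^2 - 0.87*b - 2.96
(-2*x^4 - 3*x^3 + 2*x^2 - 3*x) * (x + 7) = -2*x^5 - 17*x^4 - 19*x^3 + 11*x^2 - 21*x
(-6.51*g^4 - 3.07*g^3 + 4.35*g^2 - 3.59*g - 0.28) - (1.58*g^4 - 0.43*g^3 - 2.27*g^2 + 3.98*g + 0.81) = -8.09*g^4 - 2.64*g^3 + 6.62*g^2 - 7.57*g - 1.09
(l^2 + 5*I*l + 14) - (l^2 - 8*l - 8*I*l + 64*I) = 8*l + 13*I*l + 14 - 64*I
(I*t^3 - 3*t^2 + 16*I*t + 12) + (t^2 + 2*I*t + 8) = I*t^3 - 2*t^2 + 18*I*t + 20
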